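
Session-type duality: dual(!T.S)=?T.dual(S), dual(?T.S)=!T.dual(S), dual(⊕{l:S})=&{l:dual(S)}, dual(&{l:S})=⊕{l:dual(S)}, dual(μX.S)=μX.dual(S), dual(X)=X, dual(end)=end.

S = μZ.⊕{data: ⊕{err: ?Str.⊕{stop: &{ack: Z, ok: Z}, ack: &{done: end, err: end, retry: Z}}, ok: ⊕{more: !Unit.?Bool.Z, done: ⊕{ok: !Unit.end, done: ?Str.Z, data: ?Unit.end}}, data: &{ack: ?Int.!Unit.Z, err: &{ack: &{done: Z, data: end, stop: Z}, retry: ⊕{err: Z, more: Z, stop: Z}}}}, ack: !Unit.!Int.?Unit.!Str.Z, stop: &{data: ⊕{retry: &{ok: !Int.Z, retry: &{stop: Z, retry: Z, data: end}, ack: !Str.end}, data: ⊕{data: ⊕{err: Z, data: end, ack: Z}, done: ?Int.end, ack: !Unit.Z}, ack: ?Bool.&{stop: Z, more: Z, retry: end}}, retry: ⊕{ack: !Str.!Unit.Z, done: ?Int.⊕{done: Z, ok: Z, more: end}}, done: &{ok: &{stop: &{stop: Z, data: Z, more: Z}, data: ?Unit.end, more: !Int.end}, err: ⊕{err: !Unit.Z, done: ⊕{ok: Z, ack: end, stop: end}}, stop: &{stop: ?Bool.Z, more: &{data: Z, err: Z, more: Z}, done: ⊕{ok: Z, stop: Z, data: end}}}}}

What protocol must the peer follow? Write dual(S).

μZ.&{data: &{err: !Str.&{stop: ⊕{ack: Z, ok: Z}, ack: ⊕{done: end, err: end, retry: Z}}, ok: &{more: ?Unit.!Bool.Z, done: &{ok: ?Unit.end, done: !Str.Z, data: !Unit.end}}, data: ⊕{ack: !Int.?Unit.Z, err: ⊕{ack: ⊕{done: Z, data: end, stop: Z}, retry: &{err: Z, more: Z, stop: Z}}}}, ack: ?Unit.?Int.!Unit.?Str.Z, stop: ⊕{data: &{retry: ⊕{ok: ?Int.Z, retry: ⊕{stop: Z, retry: Z, data: end}, ack: ?Str.end}, data: &{data: &{err: Z, data: end, ack: Z}, done: !Int.end, ack: ?Unit.Z}, ack: !Bool.⊕{stop: Z, more: Z, retry: end}}, retry: &{ack: ?Str.?Unit.Z, done: !Int.&{done: Z, ok: Z, more: end}}, done: ⊕{ok: ⊕{stop: ⊕{stop: Z, data: Z, more: Z}, data: !Unit.end, more: ?Int.end}, err: &{err: ?Unit.Z, done: &{ok: Z, ack: end, stop: end}}, stop: ⊕{stop: !Bool.Z, more: ⊕{data: Z, err: Z, more: Z}, done: &{ok: Z, stop: Z, data: end}}}}}

μZ = μZ  (binder kept)
  ⊕{data,ack,stop} = &{data,ack,stop}  (⊕→&)
    case data:
      ⊕{err,ok,data} = &{err,ok,data}  (⊕→&)
        case err:
          ?Str = !Str
            ⊕{stop,ack} = &{stop,ack}  (⊕→&)
              case stop:
                &{ack,ok} = ⊕{ack,ok}  (&→⊕)
                  case ack:
                    dual(Z) = Z
                  case ok:
                    dual(Z) = Z
              case ack:
                &{done,err,retry} = ⊕{done,err,retry}  (&→⊕)
                  case done:
                    dual(end) = end
                  case err:
                    dual(end) = end
                  case retry:
                    dual(Z) = Z
        case ok:
          ⊕{more,done} = &{more,done}  (⊕→&)
            case more:
              !Unit = ?Unit
                ?Bool = !Bool
                  dual(Z) = Z
            case done:
              ⊕{ok,done,data} = &{ok,done,data}  (⊕→&)
                case ok:
                  !Unit = ?Unit
                    dual(end) = end
                case done:
                  ?Str = !Str
                    dual(Z) = Z
                case data:
                  ?Unit = !Unit
                    dual(end) = end
        case data:
          &{ack,err} = ⊕{ack,err}  (&→⊕)
            case ack:
              ?Int = !Int
                !Unit = ?Unit
                  dual(Z) = Z
            case err:
              &{ack,retry} = ⊕{ack,retry}  (&→⊕)
                case ack:
                  &{done,data,stop} = ⊕{done,data,stop}  (&→⊕)
                    case done:
                      dual(Z) = Z
                    case data:
                      dual(end) = end
                    case stop:
                      dual(Z) = Z
                case retry:
                  ⊕{err,more,stop} = &{err,more,stop}  (⊕→&)
                    case err:
                      dual(Z) = Z
                    case more:
                      dual(Z) = Z
                    case stop:
                      dual(Z) = Z
    case ack:
      !Unit = ?Unit
        !Int = ?Int
          ?Unit = !Unit
            !Str = ?Str
              dual(Z) = Z
    case stop:
      &{data,retry,done} = ⊕{data,retry,done}  (&→⊕)
        case data:
          ⊕{retry,data,ack} = &{retry,data,ack}  (⊕→&)
            case retry:
              &{ok,retry,ack} = ⊕{ok,retry,ack}  (&→⊕)
                case ok:
                  !Int = ?Int
                    dual(Z) = Z
                case retry:
                  &{stop,retry,data} = ⊕{stop,retry,data}  (&→⊕)
                    case stop:
                      dual(Z) = Z
                    case retry:
                      dual(Z) = Z
                    case data:
                      dual(end) = end
                case ack:
                  !Str = ?Str
                    dual(end) = end
            case data:
              ⊕{data,done,ack} = &{data,done,ack}  (⊕→&)
                case data:
                  ⊕{err,data,ack} = &{err,data,ack}  (⊕→&)
                    case err:
                      dual(Z) = Z
                    case data:
                      dual(end) = end
                    case ack:
                      dual(Z) = Z
                case done:
                  ?Int = !Int
                    dual(end) = end
                case ack:
                  !Unit = ?Unit
                    dual(Z) = Z
            case ack:
              ?Bool = !Bool
                &{stop,more,retry} = ⊕{stop,more,retry}  (&→⊕)
                  case stop:
                    dual(Z) = Z
                  case more:
                    dual(Z) = Z
                  case retry:
                    dual(end) = end
        case retry:
          ⊕{ack,done} = &{ack,done}  (⊕→&)
            case ack:
              !Str = ?Str
                !Unit = ?Unit
                  dual(Z) = Z
            case done:
              ?Int = !Int
                ⊕{done,ok,more} = &{done,ok,more}  (⊕→&)
                  case done:
                    dual(Z) = Z
                  case ok:
                    dual(Z) = Z
                  case more:
                    dual(end) = end
        case done:
          &{ok,err,stop} = ⊕{ok,err,stop}  (&→⊕)
            case ok:
              &{stop,data,more} = ⊕{stop,data,more}  (&→⊕)
                case stop:
                  &{stop,data,more} = ⊕{stop,data,more}  (&→⊕)
                    case stop:
                      dual(Z) = Z
                    case data:
                      dual(Z) = Z
                    case more:
                      dual(Z) = Z
                case data:
                  ?Unit = !Unit
                    dual(end) = end
                case more:
                  !Int = ?Int
                    dual(end) = end
            case err:
              ⊕{err,done} = &{err,done}  (⊕→&)
                case err:
                  !Unit = ?Unit
                    dual(Z) = Z
                case done:
                  ⊕{ok,ack,stop} = &{ok,ack,stop}  (⊕→&)
                    case ok:
                      dual(Z) = Z
                    case ack:
                      dual(end) = end
                    case stop:
                      dual(end) = end
            case stop:
              &{stop,more,done} = ⊕{stop,more,done}  (&→⊕)
                case stop:
                  ?Bool = !Bool
                    dual(Z) = Z
                case more:
                  &{data,err,more} = ⊕{data,err,more}  (&→⊕)
                    case data:
                      dual(Z) = Z
                    case err:
                      dual(Z) = Z
                    case more:
                      dual(Z) = Z
                case done:
                  ⊕{ok,stop,data} = &{ok,stop,data}  (⊕→&)
                    case ok:
                      dual(Z) = Z
                    case stop:
                      dual(Z) = Z
                    case data:
                      dual(end) = end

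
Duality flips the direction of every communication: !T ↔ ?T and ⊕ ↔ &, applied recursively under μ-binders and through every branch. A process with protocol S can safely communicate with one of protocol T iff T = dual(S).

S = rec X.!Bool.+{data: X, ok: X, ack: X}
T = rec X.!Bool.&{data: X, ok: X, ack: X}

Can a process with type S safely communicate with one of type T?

rec X ‖ rec X  ✓ (rec unchanged)
  !Bool ‖ !Bool  ✗ same direction on both sides — not dual

NO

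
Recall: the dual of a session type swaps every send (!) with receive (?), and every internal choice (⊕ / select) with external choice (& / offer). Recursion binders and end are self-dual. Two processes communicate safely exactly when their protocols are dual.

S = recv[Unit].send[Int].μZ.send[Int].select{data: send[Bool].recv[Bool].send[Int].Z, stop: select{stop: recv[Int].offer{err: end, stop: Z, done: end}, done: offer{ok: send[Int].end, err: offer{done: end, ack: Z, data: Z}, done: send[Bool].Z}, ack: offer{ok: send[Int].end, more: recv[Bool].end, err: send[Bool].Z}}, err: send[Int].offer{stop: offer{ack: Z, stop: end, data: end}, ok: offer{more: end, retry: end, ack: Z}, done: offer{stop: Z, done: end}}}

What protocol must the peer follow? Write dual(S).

send[Unit].recv[Int].μZ.recv[Int].offer{data: recv[Bool].send[Bool].recv[Int].Z, stop: offer{stop: send[Int].select{err: end, stop: Z, done: end}, done: select{ok: recv[Int].end, err: select{done: end, ack: Z, data: Z}, done: recv[Bool].Z}, ack: select{ok: recv[Int].end, more: send[Bool].end, err: recv[Bool].Z}}, err: recv[Int].select{stop: select{ack: Z, stop: end, data: end}, ok: select{more: end, retry: end, ack: Z}, done: select{stop: Z, done: end}}}

recv[Unit] = send[Unit]
  send[Int] = recv[Int]
    μZ = μZ  (μ self-dual)
      send[Int] = recv[Int]
        select{data,stop,err} = offer{data,stop,err}  (internal→external)
          [data]
            send[Bool] = recv[Bool]
              recv[Bool] = send[Bool]
                send[Int] = recv[Int]
                  Z self-dual
          [stop]
            select{stop,done,ack} = offer{stop,done,ack}  (internal→external)
              [stop]
                recv[Int] = send[Int]
                  offer{err,stop,done} = select{err,stop,done}  (&→⊕)
                    [err]
                      end self-dual
                    [stop]
                      Z self-dual
                    [done]
                      end self-dual
              [done]
                offer{ok,err,done} = select{ok,err,done}  (&→⊕)
                  [ok]
                    send[Int] = recv[Int]
                      end self-dual
                  [err]
                    offer{done,ack,data} = select{done,ack,data}  (&→⊕)
                      [done]
                        end self-dual
                      [ack]
                        Z self-dual
                      [data]
                        Z self-dual
                  [done]
                    send[Bool] = recv[Bool]
                      Z self-dual
              [ack]
                offer{ok,more,err} = select{ok,more,err}  (&→⊕)
                  [ok]
                    send[Int] = recv[Int]
                      end self-dual
                  [more]
                    recv[Bool] = send[Bool]
                      end self-dual
                  [err]
                    send[Bool] = recv[Bool]
                      Z self-dual
          [err]
            send[Int] = recv[Int]
              offer{stop,ok,done} = select{stop,ok,done}  (&→⊕)
                [stop]
                  offer{ack,stop,data} = select{ack,stop,data}  (&→⊕)
                    [ack]
                      Z self-dual
                    [stop]
                      end self-dual
                    [data]
                      end self-dual
                [ok]
                  offer{more,retry,ack} = select{more,retry,ack}  (&→⊕)
                    [more]
                      end self-dual
                    [retry]
                      end self-dual
                    [ack]
                      Z self-dual
                [done]
                  offer{stop,done} = select{stop,done}  (&→⊕)
                    [stop]
                      Z self-dual
                    [done]
                      end self-dual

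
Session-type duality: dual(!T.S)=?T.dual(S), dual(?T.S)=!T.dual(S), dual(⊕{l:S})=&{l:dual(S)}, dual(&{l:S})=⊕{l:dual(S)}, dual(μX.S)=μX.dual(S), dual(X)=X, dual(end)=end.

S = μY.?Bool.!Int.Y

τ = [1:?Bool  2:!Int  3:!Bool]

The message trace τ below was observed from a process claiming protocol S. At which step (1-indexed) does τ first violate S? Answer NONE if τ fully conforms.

[1] ?Bool  ok  residual = !Int.μY.…
[2] !Int  ok  residual = μY.…
[3] got !Bool, protocol expects ?Bool  ✗

3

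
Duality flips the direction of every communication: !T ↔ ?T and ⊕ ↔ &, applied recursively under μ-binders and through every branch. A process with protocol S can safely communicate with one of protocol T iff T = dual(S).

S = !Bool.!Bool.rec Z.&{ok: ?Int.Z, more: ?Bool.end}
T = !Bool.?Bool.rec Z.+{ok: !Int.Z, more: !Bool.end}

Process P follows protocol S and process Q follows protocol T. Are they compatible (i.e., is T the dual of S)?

NO

!Bool | !Bool  ✗ same direction on both sides — not dual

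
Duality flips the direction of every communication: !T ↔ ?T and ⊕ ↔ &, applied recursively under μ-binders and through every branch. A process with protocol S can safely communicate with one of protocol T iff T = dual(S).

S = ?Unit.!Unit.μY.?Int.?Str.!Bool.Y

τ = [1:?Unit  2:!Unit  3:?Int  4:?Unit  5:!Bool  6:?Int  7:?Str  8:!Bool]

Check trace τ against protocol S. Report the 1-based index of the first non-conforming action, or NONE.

4

[1] ?Unit  ✓  residual = !Unit.μY.…
[2] !Unit  ✓  residual = μY.…
[3] ?Int  ✓  residual = ?Str.!Bool.μY.…
[4] got ?Unit, protocol expects ?Str  ✗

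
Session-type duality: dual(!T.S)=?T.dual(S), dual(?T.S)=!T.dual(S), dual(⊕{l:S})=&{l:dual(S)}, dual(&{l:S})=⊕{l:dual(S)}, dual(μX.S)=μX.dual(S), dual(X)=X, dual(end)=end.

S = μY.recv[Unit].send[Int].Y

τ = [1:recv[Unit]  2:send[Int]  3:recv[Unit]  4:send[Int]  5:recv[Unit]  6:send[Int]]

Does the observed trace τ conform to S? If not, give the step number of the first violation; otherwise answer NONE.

NONE

step 1: recv[Unit]  ✓  residual = send[Int].μY.…
step 2: send[Int]  ✓  residual = μY.…
step 3: recv[Unit]  ✓  residual = send[Int].μY.…
step 4: send[Int]  ✓  residual = μY.…
step 5: recv[Unit]  ✓  residual = send[Int].μY.…
step 6: send[Int]  ✓  residual = μY.…
trace exhausted — no violation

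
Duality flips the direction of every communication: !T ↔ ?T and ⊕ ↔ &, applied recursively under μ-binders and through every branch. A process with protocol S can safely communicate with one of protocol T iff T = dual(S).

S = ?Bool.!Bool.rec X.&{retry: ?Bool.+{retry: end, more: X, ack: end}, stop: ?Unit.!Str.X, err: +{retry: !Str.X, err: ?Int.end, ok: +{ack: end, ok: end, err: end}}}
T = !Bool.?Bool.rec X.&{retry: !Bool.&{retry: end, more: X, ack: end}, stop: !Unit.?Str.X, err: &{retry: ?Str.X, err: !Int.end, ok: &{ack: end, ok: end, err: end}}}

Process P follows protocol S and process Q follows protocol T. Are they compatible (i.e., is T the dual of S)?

NO

?Bool ‖ !Bool  ok
  !Bool ‖ ?Bool  ok
    rec X ‖ rec X  ok (μ self-dual)
      &{retry,stop,err} ‖ &{retry,stop,err}  ✗ choice polarity not flipped — not dual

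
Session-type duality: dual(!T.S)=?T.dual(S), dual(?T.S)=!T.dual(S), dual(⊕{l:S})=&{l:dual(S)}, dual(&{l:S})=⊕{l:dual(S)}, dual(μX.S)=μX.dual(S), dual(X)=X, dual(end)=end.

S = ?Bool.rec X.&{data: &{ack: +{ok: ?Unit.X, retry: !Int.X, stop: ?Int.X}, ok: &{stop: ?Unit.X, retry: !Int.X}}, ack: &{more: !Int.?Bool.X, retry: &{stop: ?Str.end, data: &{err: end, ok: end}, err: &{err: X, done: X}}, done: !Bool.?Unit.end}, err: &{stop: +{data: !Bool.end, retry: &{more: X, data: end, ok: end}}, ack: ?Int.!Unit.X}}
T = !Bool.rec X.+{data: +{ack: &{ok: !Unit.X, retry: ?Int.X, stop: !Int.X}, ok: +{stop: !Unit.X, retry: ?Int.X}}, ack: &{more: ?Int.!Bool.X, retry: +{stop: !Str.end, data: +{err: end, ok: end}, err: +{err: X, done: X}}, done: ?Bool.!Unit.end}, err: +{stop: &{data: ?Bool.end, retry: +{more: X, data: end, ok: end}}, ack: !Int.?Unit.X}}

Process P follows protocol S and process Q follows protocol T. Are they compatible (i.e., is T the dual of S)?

?Bool vs !Bool  ✓
  rec X vs rec X  ✓ (binder kept)
    &{data,ack,err} vs +{data,ack,err}  ✓ labels match
      • data:
        &{ack,ok} vs +{ack,ok}  ✓ labels match
          • ack:
            +{ok,retry,stop} vs &{ok,retry,stop}  ✓ labels match
              • ok:
                ?Unit vs !Unit  ✓
                  X vs X  ✓
              • retry:
                !Int vs ?Int  ✓
                  X vs X  ✓
              • stop:
                ?Int vs !Int  ✓
                  X vs X  ✓
          • ok:
            &{stop,retry} vs +{stop,retry}  ✓ labels match
              • stop:
                ?Unit vs !Unit  ✓
                  X vs X  ✓
              • retry:
                !Int vs ?Int  ✓
                  X vs X  ✓
      • ack:
        &{more,retry,done} vs &{more,retry,done}  ✗ choice polarity not flipped — not dual

NO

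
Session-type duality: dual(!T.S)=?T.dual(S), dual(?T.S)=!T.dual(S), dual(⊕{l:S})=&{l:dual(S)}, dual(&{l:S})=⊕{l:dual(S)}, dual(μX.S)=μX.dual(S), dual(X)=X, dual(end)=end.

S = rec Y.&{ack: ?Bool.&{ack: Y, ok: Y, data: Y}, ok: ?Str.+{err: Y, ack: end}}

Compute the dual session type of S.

rec Y = rec Y  (μ self-dual)
  &{ack,ok} = +{ack,ok}  (&→⊕)
    [ack]
      ?Bool = !Bool
        &{ack,ok,data} = +{ack,ok,data}  (&→⊕)
          [ack]
            dual(Y) = Y
          [ok]
            dual(Y) = Y
          [data]
            dual(Y) = Y
    [ok]
      ?Str = !Str
        +{err,ack} = &{err,ack}  (⊕→&)
          [err]
            dual(Y) = Y
          [ack]
            dual(end) = end

rec Y.+{ack: !Bool.+{ack: Y, ok: Y, data: Y}, ok: !Str.&{err: Y, ack: end}}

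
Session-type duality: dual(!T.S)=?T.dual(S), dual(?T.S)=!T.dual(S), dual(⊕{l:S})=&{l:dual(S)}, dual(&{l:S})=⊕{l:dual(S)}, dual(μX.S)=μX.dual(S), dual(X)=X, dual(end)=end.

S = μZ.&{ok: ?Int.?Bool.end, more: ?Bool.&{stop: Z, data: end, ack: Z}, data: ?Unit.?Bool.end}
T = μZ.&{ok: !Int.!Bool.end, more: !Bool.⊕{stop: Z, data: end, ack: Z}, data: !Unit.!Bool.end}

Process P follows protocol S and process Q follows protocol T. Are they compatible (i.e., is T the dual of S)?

NO

μZ ‖ μZ  ok (rec unchanged)
  &{ok,more,data} ‖ &{ok,more,data}  ✗ choice polarity not flipped — not dual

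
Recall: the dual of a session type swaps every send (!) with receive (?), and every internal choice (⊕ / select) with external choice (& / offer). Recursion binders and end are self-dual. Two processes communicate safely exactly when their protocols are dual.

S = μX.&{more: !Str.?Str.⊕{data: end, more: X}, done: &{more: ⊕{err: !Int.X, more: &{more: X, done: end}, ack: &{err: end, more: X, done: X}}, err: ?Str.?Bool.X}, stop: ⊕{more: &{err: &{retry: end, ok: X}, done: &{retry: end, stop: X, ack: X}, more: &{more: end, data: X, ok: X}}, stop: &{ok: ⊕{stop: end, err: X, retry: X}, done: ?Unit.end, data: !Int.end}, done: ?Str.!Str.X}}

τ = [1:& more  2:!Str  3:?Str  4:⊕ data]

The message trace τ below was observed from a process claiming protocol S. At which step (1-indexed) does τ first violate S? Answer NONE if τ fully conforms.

@1 & more  match  cont: !Str.?Str.⊕{data: end, more: μX.…}
@2 !Str  match  cont: ?Str.⊕{data: end, more: μX.…}
@3 ?Str  match  cont: ⊕{data: end, more: μX.…}
@4 ⊕ data  match  cont: end
τ conforms to S (length 4)

NONE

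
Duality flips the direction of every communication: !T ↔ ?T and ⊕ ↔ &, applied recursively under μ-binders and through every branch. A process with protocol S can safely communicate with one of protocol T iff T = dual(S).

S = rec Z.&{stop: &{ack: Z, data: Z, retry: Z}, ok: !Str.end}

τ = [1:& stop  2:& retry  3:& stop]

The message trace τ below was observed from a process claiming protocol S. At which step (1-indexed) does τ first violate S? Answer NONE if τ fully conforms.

NONE

@1 & stop  ✓  cont: &{ack: rec Z.…, data: rec Z.…, retry: rec Z.…}
@2 & retry  ✓  cont: rec Z.…
@3 & stop  ✓  cont: &{ack: rec Z.…, data: rec Z.…, retry: rec Z.…}
all 3 steps conform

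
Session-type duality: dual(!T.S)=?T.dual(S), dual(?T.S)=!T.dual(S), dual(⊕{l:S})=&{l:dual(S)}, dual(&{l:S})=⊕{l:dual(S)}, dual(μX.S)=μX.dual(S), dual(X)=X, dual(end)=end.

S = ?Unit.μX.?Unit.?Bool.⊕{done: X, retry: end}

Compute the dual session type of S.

!Unit.μX.!Unit.!Bool.&{done: X, retry: end}

?Unit ↦ !Unit
  μX ↦ μX  (rec unchanged)
    ?Unit ↦ !Unit
      ?Bool ↦ !Bool
        ⊕{done,retry} ↦ &{done,retry}  (⊕→&)
          case done:
            X self-dual
          case retry:
            end self-dual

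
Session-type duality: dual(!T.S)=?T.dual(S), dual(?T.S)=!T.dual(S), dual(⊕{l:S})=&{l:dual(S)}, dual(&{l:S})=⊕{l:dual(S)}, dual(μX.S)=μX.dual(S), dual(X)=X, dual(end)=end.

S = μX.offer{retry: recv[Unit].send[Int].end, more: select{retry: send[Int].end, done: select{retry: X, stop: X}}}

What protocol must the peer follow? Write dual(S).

μX → μX  (binder kept)
  offer{retry,more} → select{retry,more}  (&→⊕)
    [retry]
      recv[Unit] → send[Unit]
        send[Int] → recv[Int]
          end self-dual
    [more]
      select{retry,done} → offer{retry,done}  (select→offer)
        [retry]
          send[Int] → recv[Int]
            end self-dual
        [done]
          select{retry,stop} → offer{retry,stop}  (select→offer)
            [retry]
              X self-dual
            [stop]
              X self-dual

μX.select{retry: send[Unit].recv[Int].end, more: offer{retry: recv[Int].end, done: offer{retry: X, stop: X}}}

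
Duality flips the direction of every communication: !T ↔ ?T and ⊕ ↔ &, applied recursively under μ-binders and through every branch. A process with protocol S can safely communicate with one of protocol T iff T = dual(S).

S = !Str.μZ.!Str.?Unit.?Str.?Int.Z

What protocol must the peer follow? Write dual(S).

?Str.μZ.?Str.!Unit.!Str.!Int.Z

!Str → ?Str
  μZ → μZ  (rec unchanged)
    !Str → ?Str
      ?Unit → !Unit
        ?Str → !Str
          ?Int → !Int
            dual(Z) = Z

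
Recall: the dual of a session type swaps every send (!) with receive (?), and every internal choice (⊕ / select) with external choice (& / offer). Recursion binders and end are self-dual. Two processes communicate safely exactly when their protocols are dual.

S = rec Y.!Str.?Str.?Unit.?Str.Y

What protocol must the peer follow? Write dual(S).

rec Y.?Str.!Str.!Unit.!Str.Y

rec Y ↦ rec Y  (μ self-dual)
  !Str ↦ ?Str
    ?Str ↦ !Str
      ?Unit ↦ !Unit
        ?Str ↦ !Str
          Y ↦ Y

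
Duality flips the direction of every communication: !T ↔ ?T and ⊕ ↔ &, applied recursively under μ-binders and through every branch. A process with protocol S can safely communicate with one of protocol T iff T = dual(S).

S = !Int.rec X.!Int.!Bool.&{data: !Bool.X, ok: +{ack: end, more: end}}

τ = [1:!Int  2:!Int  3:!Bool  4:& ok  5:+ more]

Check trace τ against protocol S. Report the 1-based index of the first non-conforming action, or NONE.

[1] !Int  ok  cont: rec X.…
[2] !Int  ok  cont: !Bool.&{data: !Bool.rec X.…, ok: +{ack: end, more: end}}
[3] !Bool  ok  cont: &{data: !Bool.rec X.…, ok: +{ack: end, more: end}}
[4] & ok  ok  cont: +{ack: end, more: end}
[5] + more  ok  cont: end
all 5 steps conform

NONE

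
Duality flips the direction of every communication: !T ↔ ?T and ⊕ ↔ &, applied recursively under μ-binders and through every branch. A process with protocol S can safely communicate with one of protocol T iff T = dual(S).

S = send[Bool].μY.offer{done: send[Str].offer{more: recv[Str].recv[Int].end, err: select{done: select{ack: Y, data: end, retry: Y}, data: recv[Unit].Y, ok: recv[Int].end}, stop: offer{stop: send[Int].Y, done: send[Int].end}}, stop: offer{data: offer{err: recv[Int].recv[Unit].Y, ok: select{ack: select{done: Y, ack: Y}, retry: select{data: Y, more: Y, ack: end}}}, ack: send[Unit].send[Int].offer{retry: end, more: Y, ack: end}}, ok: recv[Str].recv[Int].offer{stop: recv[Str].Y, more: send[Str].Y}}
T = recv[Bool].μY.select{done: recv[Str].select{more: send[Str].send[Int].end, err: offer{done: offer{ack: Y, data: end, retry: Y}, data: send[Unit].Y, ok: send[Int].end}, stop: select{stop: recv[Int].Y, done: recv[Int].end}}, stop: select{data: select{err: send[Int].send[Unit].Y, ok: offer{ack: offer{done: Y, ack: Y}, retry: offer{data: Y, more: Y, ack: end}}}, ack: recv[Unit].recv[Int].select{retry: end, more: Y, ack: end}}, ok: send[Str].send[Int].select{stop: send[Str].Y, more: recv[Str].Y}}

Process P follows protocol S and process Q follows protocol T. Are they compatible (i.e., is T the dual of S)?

YES

send[Bool] | recv[Bool]  ✓
  μY | μY  ✓ (rec unchanged)
    offer{done,stop,ok} | select{done,stop,ok}  ✓ labels match
      [done]
        send[Str] | recv[Str]  ✓
          offer{more,err,stop} | select{more,err,stop}  ✓ labels match
            [more]
              recv[Str] | send[Str]  ✓
                recv[Int] | send[Int]  ✓
                  end | end  ✓
            [err]
              select{done,data,ok} | offer{done,data,ok}  ✓ labels match
                [done]
                  select{ack,data,retry} | offer{ack,data,retry}  ✓ labels match
                    [ack]
                      Y | Y  ✓
                    [data]
                      end | end  ✓
                    [retry]
                      Y | Y  ✓
                [data]
                  recv[Unit] | send[Unit]  ✓
                    Y | Y  ✓
                [ok]
                  recv[Int] | send[Int]  ✓
                    end | end  ✓
            [stop]
              offer{stop,done} | select{stop,done}  ✓ labels match
                [stop]
                  send[Int] | recv[Int]  ✓
                    Y | Y  ✓
                [done]
                  send[Int] | recv[Int]  ✓
                    end | end  ✓
      [stop]
        offer{data,ack} | select{data,ack}  ✓ labels match
          [data]
            offer{err,ok} | select{err,ok}  ✓ labels match
              [err]
                recv[Int] | send[Int]  ✓
                  recv[Unit] | send[Unit]  ✓
                    Y | Y  ✓
              [ok]
                select{ack,retry} | offer{ack,retry}  ✓ labels match
                  [ack]
                    select{done,ack} | offer{done,ack}  ✓ labels match
                      [done]
                        Y | Y  ✓
                      [ack]
                        Y | Y  ✓
                  [retry]
                    select{data,more,ack} | offer{data,more,ack}  ✓ labels match
                      [data]
                        Y | Y  ✓
                      [more]
                        Y | Y  ✓
                      [ack]
                        end | end  ✓
          [ack]
            send[Unit] | recv[Unit]  ✓
              send[Int] | recv[Int]  ✓
                offer{retry,more,ack} | select{retry,more,ack}  ✓ labels match
                  [retry]
                    end | end  ✓
                  [more]
                    Y | Y  ✓
                  [ack]
                    end | end  ✓
      [ok]
        recv[Str] | send[Str]  ✓
          recv[Int] | send[Int]  ✓
            offer{stop,more} | select{stop,more}  ✓ labels match
              [stop]
                recv[Str] | send[Str]  ✓
                  Y | Y  ✓
              [more]
                send[Str] | recv[Str]  ✓
                  Y | Y  ✓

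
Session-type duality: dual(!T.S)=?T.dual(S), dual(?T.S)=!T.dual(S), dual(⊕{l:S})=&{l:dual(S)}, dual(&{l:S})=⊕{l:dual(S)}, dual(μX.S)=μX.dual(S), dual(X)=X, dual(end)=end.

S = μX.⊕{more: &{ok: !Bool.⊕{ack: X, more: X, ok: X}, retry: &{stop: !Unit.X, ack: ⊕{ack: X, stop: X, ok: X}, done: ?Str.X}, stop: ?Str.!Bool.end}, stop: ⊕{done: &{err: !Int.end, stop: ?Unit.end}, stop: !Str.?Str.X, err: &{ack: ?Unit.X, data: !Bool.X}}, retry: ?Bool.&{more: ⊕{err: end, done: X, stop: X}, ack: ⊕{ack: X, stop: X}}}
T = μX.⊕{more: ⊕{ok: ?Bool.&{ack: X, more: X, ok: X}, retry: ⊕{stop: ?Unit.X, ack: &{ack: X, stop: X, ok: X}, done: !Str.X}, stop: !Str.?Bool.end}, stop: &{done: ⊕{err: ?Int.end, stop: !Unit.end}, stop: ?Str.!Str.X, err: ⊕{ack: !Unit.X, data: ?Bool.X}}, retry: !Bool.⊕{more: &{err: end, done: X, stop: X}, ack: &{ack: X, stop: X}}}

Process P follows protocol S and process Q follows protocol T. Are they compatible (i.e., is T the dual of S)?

NO

μX | μX  match (μ self-dual)
  ⊕{more,stop,retry} | ⊕{more,stop,retry}  ✗ choice polarity not flipped — not dual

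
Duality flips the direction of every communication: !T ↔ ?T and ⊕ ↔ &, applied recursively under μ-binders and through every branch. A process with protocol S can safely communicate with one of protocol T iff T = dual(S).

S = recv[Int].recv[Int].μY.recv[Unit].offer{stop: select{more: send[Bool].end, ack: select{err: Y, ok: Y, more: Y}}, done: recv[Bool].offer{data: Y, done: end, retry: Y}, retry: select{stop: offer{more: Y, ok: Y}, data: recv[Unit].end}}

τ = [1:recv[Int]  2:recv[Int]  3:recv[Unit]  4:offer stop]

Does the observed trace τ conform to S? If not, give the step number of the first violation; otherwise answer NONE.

NONE

@1 recv[Int]  ok  state: recv[Int].μY.…
@2 recv[Int]  ok  state: μY.…
@3 recv[Unit]  ok  state: offer{stop: select{more: send[Bool].end, ack: select{err: μY.…, ok: μY.…, more: μY.…}}, done: recv[Bool].offer{data: μY.…, done: end, retry: μY.…}, retry: select{stop: offer{more: μY.…, ok: μY.…}, data: recv[Unit].end}}
@4 offer stop  ok  state: select{more: send[Bool].end, ack: select{err: μY.…, ok: μY.…, more: μY.…}}
τ conforms to S (length 4)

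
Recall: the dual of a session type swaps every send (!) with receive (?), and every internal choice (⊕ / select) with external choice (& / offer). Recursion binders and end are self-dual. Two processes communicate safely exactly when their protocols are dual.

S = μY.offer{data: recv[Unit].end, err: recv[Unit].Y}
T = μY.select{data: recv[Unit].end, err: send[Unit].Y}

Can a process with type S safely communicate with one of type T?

μY ‖ μY  ok (rec unchanged)
  offer{data,err} ‖ select{data,err}  ok labels match
    • data:
      recv[Unit] ‖ recv[Unit]  ✗ same direction on both sides — not dual

NO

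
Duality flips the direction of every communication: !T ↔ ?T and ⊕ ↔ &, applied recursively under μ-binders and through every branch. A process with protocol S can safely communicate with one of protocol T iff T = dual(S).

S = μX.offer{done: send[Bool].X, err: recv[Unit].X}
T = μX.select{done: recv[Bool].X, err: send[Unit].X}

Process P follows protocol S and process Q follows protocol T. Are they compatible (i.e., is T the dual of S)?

μX ‖ μX  match (μ self-dual)
  offer{done,err} ‖ select{done,err}  match label sets agree
    case done:
      send[Bool] ‖ recv[Bool]  match
        X ‖ X  match
    case err:
      recv[Unit] ‖ send[Unit]  match
        X ‖ X  match

YES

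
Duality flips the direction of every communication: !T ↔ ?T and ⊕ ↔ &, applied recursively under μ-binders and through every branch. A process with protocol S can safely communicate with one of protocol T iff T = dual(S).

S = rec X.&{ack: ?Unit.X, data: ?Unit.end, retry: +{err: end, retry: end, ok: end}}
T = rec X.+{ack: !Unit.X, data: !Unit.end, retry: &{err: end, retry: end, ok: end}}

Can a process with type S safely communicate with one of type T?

YES

rec X | rec X  match (binder kept)
  &{ack,data,retry} | +{ack,data,retry}  match same labels
    case ack:
      ?Unit | !Unit  match
        X | X  match
    case data:
      ?Unit | !Unit  match
        end | end  match
    case retry:
      +{err,retry,ok} | &{err,retry,ok}  match same labels
        case err:
          end | end  match
        case retry:
          end | end  match
        case ok:
          end | end  match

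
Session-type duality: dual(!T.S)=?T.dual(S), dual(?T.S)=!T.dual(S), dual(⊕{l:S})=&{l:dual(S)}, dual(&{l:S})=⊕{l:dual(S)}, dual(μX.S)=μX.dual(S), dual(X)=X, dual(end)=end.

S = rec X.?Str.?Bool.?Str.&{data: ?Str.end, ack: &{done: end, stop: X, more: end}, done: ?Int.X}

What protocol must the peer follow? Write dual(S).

rec X.!Str.!Bool.!Str.+{data: !Str.end, ack: +{done: end, stop: X, more: end}, done: !Int.X}

rec X → rec X  (binder kept)
  ?Str → !Str
    ?Bool → !Bool
      ?Str → !Str
        &{data,ack,done} → +{data,ack,done}  (&→⊕)
          case data:
            ?Str → !Str
              end self-dual
          case ack:
            &{done,stop,more} → +{done,stop,more}  (&→⊕)
              case done:
                end self-dual
              case stop:
                X self-dual
              case more:
                end self-dual
          case done:
            ?Int → !Int
              X self-dual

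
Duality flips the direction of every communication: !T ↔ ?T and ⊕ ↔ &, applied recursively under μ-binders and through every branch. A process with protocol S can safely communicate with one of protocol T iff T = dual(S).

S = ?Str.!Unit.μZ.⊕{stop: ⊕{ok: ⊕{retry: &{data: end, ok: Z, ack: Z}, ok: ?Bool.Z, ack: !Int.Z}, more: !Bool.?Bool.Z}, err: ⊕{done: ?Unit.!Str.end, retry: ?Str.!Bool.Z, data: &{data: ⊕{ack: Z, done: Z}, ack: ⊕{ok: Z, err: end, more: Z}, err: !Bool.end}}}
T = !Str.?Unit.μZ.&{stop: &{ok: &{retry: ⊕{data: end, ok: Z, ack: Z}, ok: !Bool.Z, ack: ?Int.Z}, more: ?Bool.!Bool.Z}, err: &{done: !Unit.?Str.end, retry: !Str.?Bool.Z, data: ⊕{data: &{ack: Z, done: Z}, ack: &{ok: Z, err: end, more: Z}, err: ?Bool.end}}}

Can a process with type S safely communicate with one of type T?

YES

?Str vs !Str  ok
  !Unit vs ?Unit  ok
    μZ vs μZ  ok (binder kept)
      ⊕{stop,err} vs &{stop,err}  ok labels match
        case stop:
          ⊕{ok,more} vs &{ok,more}  ok labels match
            case ok:
              ⊕{retry,ok,ack} vs &{retry,ok,ack}  ok labels match
                case retry:
                  &{data,ok,ack} vs ⊕{data,ok,ack}  ok labels match
                    case data:
                      end vs end  ok
                    case ok:
                      Z vs Z  ok
                    case ack:
                      Z vs Z  ok
                case ok:
                  ?Bool vs !Bool  ok
                    Z vs Z  ok
                case ack:
                  !Int vs ?Int  ok
                    Z vs Z  ok
            case more:
              !Bool vs ?Bool  ok
                ?Bool vs !Bool  ok
                  Z vs Z  ok
        case err:
          ⊕{done,retry,data} vs &{done,retry,data}  ok labels match
            case done:
              ?Unit vs !Unit  ok
                !Str vs ?Str  ok
                  end vs end  ok
            case retry:
              ?Str vs !Str  ok
                !Bool vs ?Bool  ok
                  Z vs Z  ok
            case data:
              &{data,ack,err} vs ⊕{data,ack,err}  ok labels match
                case data:
                  ⊕{ack,done} vs &{ack,done}  ok labels match
                    case ack:
                      Z vs Z  ok
                    case done:
                      Z vs Z  ok
                case ack:
                  ⊕{ok,err,more} vs &{ok,err,more}  ok labels match
                    case ok:
                      Z vs Z  ok
                    case err:
                      end vs end  ok
                    case more:
                      Z vs Z  ok
                case err:
                  !Bool vs ?Bool  ok
                    end vs end  ok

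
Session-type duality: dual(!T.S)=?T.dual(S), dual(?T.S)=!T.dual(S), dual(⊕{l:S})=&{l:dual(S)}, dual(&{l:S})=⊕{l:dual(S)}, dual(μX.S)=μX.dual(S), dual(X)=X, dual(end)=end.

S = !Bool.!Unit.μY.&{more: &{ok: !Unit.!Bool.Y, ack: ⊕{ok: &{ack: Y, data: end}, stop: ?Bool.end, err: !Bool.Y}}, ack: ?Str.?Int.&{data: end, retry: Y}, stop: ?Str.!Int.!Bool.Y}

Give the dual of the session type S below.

!Bool ↦ ?Bool
  !Unit ↦ ?Unit
    μY ↦ μY  (binder kept)
      &{more,ack,stop} ↦ ⊕{more,ack,stop}  (offer→select)
        [more]
          &{ok,ack} ↦ ⊕{ok,ack}  (offer→select)
            [ok]
              !Unit ↦ ?Unit
                !Bool ↦ ?Bool
                  Y ↦ Y
            [ack]
              ⊕{ok,stop,err} ↦ &{ok,stop,err}  (⊕→&)
                [ok]
                  &{ack,data} ↦ ⊕{ack,data}  (offer→select)
                    [ack]
                      Y ↦ Y
                    [data]
                      end ↦ end
                [stop]
                  ?Bool ↦ !Bool
                    end ↦ end
                [err]
                  !Bool ↦ ?Bool
                    Y ↦ Y
        [ack]
          ?Str ↦ !Str
            ?Int ↦ !Int
              &{data,retry} ↦ ⊕{data,retry}  (offer→select)
                [data]
                  end ↦ end
                [retry]
                  Y ↦ Y
        [stop]
          ?Str ↦ !Str
            !Int ↦ ?Int
              !Bool ↦ ?Bool
                Y ↦ Y

?Bool.?Unit.μY.⊕{more: ⊕{ok: ?Unit.?Bool.Y, ack: &{ok: ⊕{ack: Y, data: end}, stop: !Bool.end, err: ?Bool.Y}}, ack: !Str.!Int.⊕{data: end, retry: Y}, stop: !Str.?Int.?Bool.Y}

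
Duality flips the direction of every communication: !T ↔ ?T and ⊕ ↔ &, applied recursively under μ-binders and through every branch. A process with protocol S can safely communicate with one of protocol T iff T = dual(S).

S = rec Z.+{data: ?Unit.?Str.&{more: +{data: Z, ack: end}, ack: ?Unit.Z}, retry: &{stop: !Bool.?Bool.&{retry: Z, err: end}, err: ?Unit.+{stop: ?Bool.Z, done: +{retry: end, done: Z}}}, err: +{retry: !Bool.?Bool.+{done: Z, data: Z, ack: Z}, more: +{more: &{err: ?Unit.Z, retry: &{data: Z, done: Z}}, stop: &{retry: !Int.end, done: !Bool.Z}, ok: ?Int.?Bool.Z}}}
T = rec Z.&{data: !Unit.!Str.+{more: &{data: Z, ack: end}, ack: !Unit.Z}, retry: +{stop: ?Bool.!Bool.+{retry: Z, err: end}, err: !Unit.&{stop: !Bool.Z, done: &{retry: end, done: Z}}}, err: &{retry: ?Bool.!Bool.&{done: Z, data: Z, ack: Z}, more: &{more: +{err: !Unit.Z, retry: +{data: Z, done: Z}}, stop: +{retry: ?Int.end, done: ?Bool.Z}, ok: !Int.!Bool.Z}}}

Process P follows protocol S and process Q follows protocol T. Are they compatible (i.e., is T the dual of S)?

YES

rec Z | rec Z  ✓ (binder kept)
  +{data,retry,err} | &{data,retry,err}  ✓ labels match
    case data:
      ?Unit | !Unit  ✓
        ?Str | !Str  ✓
          &{more,ack} | +{more,ack}  ✓ labels match
            case more:
              +{data,ack} | &{data,ack}  ✓ labels match
                case data:
                  Z | Z  ✓
                case ack:
                  end | end  ✓
            case ack:
              ?Unit | !Unit  ✓
                Z | Z  ✓
    case retry:
      &{stop,err} | +{stop,err}  ✓ labels match
        case stop:
          !Bool | ?Bool  ✓
            ?Bool | !Bool  ✓
              &{retry,err} | +{retry,err}  ✓ labels match
                case retry:
                  Z | Z  ✓
                case err:
                  end | end  ✓
        case err:
          ?Unit | !Unit  ✓
            +{stop,done} | &{stop,done}  ✓ labels match
              case stop:
                ?Bool | !Bool  ✓
                  Z | Z  ✓
              case done:
                +{retry,done} | &{retry,done}  ✓ labels match
                  case retry:
                    end | end  ✓
                  case done:
                    Z | Z  ✓
    case err:
      +{retry,more} | &{retry,more}  ✓ labels match
        case retry:
          !Bool | ?Bool  ✓
            ?Bool | !Bool  ✓
              +{done,data,ack} | &{done,data,ack}  ✓ labels match
                case done:
                  Z | Z  ✓
                case data:
                  Z | Z  ✓
                case ack:
                  Z | Z  ✓
        case more:
          +{more,stop,ok} | &{more,stop,ok}  ✓ labels match
            case more:
              &{err,retry} | +{err,retry}  ✓ labels match
                case err:
                  ?Unit | !Unit  ✓
                    Z | Z  ✓
                case retry:
                  &{data,done} | +{data,done}  ✓ labels match
                    case data:
                      Z | Z  ✓
                    case done:
                      Z | Z  ✓
            case stop:
              &{retry,done} | +{retry,done}  ✓ labels match
                case retry:
                  !Int | ?Int  ✓
                    end | end  ✓
                case done:
                  !Bool | ?Bool  ✓
                    Z | Z  ✓
            case ok:
              ?Int | !Int  ✓
                ?Bool | !Bool  ✓
                  Z | Z  ✓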